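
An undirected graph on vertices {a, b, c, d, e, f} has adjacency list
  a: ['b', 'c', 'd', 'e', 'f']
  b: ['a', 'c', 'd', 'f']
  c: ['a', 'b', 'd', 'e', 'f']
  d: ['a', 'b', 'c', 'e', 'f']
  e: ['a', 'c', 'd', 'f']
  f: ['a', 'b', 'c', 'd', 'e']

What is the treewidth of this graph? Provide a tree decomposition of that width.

Treewidth 4.
One such decomposition:
Bags: B1 = {a, c, d, e, f}  B2 = {a, b, c, d, f}
Tree: B1–B2

Each bag holds 5 vertices, so the decomposition has width 4, which upper-bounds the treewidth. For the lower bound, the 5 vertices {a, c, d, e, f} are pairwise adjacent, and any tree decomposition puts a clique entirely inside one bag — forcing width ≥ 4. Therefore the treewidth is 4.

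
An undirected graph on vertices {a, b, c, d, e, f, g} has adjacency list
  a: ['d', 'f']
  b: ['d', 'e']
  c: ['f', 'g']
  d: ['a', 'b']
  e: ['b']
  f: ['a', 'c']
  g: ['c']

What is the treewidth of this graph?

A width-1 tree decomposition is:
Bags: B1 = {c, g}  B2 = {c, f}  B3 = {a, f}  B4 = {a, d}  B5 = {b, d}  B6 = {b, e}
Tree: B1–B2, B2–B3, B3–B4, B4–B5, B5–B6
Every bag has size at most 2, so the width is 2 − 1 = 1 and tw(G) ≤ 1. Since G has at least one edge (e.g. g–c), it is not an edgeless graph, so tw(G) ≥ 1. Combining the bounds, tw(G) = 1.

1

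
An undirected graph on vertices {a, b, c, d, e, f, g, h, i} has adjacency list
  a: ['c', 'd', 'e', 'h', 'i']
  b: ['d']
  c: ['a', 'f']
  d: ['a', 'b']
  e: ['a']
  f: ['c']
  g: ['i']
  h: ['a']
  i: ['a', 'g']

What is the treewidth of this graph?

1

A width-1 tree decomposition is:
Bags: B1 = {a, d}  B2 = {a, e}  B3 = {a, i}  B4 = {g, i}  B5 = {a, h}  B6 = {a, c}  B7 = {c, f}  B8 = {b, d}
Tree: B1–B2, B2–B3, B3–B4, B1–B5, B5–B6, B6–B7, B1–B8
Every bag has size at most 2, so the width is 2 − 1 = 1 and tw(G) ≤ 1. G has an edge, so its treewidth is at least 1. Hence tw(G) = 1 exactly.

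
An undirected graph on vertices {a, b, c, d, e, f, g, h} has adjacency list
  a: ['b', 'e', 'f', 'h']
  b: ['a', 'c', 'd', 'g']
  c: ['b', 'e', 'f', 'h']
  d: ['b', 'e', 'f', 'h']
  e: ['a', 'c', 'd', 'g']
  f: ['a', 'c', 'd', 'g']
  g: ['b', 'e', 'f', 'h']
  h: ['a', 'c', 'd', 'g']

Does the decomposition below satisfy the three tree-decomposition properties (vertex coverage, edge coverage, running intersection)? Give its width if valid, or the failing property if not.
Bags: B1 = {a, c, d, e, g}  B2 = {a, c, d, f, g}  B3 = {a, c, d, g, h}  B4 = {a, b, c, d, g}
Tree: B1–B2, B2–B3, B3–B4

Every vertex of G appears in some bag (union = {a, b, c, d, e, f, g, h}); every edge is covered by a bag; and for each vertex v the set of bags containing v is connected in the bag tree. The decomposition is therefore valid. The largest bag has 5 vertices, so the width is 4.

Yes; width 4.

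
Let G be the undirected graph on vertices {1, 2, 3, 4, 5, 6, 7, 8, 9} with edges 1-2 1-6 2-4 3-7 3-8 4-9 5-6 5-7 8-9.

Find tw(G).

A width-2 tree decomposition is:
Bags: B1 = {5, 6, 7}  B2 = {1, 6, 7}  B3 = {1, 2, 7}  B4 = {2, 4, 7}  B5 = {4, 7, 9}  B6 = {7, 8, 9}  B7 = {3, 7, 8}
Tree: B1–B2, B2–B3, B3–B4, B4–B5, B5–B6, B6–B7
Every bag has size at most 3, so the width is 3 − 1 = 2 and tw(G) ≤ 2. The edges 7–5–6–1–2–4–9–8–3–7 form a cycle, so G is not a tree and its treewidth is at least 2. The upper and lower bounds meet at 2, so that is the treewidth.

2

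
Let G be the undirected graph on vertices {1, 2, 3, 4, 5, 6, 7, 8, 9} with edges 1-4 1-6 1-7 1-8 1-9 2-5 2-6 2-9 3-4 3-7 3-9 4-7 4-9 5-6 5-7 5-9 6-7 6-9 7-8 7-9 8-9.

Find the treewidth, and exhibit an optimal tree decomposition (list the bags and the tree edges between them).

The largest bag has 4 vertices, giving width 3; this decomposition certifies tw(G) ≤ 3. For the lower bound, the 4 vertices {2, 5, 6, 9} are pairwise adjacent, and any tree decomposition puts a clique entirely inside one bag — forcing width ≥ 3. Hence tw(G) = 3 exactly.

Treewidth 3.
One optimal decomposition is:
Bags: B1 = {3, 4, 7, 9}  B2 = {1, 4, 7, 9}  B3 = {1, 6, 7, 9}  B4 = {1, 7, 8, 9}  B5 = {5, 6, 7, 9}  B6 = {2, 5, 6, 9}
Tree: B1–B2, B2–B3, B2–B4, B3–B5, B5–B6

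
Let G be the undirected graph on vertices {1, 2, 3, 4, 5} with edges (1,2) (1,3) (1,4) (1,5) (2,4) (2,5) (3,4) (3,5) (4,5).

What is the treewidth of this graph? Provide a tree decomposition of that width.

Treewidth 3.
One optimal decomposition is:
Bags: B1 = {1, 2, 4, 5}  B2 = {1, 3, 4, 5}
Tree: B1–B2

Every bag has size at most 4, so the width is 4 − 1 = 3 and tw(G) ≤ 3. For the lower bound, the 4 vertices {1, 2, 4, 5} are pairwise adjacent, and any tree decomposition puts a clique entirely inside one bag — forcing width ≥ 3. Therefore the treewidth is 3.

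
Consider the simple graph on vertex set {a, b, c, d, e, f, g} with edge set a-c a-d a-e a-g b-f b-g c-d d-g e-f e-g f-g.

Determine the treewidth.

2

A width-2 tree decomposition is:
Bags: B1 = {a, e, g}  B2 = {e, f, g}  B3 = {b, f, g}  B4 = {a, d, g}  B5 = {a, c, d}
Tree: B1–B2, B2–B3, B1–B4, B4–B5
Every bag has size at most 3, so the width is 3 − 1 = 2 and tw(G) ≤ 2. For the lower bound, the 3 vertices {a, d, g} are pairwise adjacent, and any tree decomposition puts a clique entirely inside one bag — forcing width ≥ 2. Combining the bounds, tw(G) = 2.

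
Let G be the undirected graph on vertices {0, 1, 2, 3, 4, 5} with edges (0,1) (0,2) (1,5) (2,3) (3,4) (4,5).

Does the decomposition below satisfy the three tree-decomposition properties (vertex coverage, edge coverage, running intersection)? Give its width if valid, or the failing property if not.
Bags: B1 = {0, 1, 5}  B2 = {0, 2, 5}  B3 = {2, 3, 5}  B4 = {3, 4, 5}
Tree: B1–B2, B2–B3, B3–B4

Vertex coverage: the bags together contain {0, 1, 2, 3, 4, 5}, the full vertex set. Edge coverage: each edge of G has both endpoints in at least one bag. Running intersection: for every vertex, the bags containing it form a connected subtree. All three properties hold, so this is a valid tree decomposition of width max|bag| − 1 = 2, and hence tw(G) ≤ 2.

Yes; width 2.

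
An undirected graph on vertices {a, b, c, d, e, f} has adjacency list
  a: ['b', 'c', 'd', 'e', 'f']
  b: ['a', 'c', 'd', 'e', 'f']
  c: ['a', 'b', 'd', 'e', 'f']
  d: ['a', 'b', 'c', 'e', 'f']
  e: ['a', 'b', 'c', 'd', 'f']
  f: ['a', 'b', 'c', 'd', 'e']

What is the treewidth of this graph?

A width-5 tree decomposition is:
Bags: B1 = {a, b, c, d, e, f}
Tree: (single bag)
With just one bag of size 6, the width is 6 − 1 = 5, so tw(G) ≤ 5. On the other hand G contains the 6-clique {a, b, c, d, e, f}. A clique must lie in a single bag of any decomposition, so no decomposition can have width below 5. Hence tw(G) = 5 exactly.

5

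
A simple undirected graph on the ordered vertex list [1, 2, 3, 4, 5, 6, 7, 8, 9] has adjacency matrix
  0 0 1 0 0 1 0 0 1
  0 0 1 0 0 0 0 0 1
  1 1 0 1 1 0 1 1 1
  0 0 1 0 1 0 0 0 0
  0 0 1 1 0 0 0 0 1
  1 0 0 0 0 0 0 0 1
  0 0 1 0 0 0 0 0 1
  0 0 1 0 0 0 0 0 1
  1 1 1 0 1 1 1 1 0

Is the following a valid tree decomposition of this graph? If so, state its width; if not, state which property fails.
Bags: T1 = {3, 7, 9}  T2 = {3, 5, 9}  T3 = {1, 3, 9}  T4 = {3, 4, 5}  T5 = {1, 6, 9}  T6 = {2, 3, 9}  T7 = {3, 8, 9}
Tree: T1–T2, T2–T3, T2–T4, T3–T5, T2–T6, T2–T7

Vertex coverage: the bags together contain {1, 2, 3, 4, 5, 6, 7, 8, 9}, the full vertex set. Edge coverage: each edge of G has both endpoints in at least one bag. Running intersection: for every vertex, the bags containing it form a connected subtree. All three properties hold, so this is a valid tree decomposition of width max|bag| − 1 = 2, and hence tw(G) ≤ 2.

Yes; width 2.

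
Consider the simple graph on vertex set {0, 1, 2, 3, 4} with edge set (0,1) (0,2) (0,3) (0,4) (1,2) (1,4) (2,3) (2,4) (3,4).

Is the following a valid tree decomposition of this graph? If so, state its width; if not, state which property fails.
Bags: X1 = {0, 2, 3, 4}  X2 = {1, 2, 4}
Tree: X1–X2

A tree decomposition must satisfy three properties: every vertex lies in some bag; for every edge, both endpoints lie together in some bag; and for every vertex, the bags containing it form a connected subtree. Here edge (0,1) lies in no bag, so the decomposition is invalid.

No — edge (0,1) lies in no bag.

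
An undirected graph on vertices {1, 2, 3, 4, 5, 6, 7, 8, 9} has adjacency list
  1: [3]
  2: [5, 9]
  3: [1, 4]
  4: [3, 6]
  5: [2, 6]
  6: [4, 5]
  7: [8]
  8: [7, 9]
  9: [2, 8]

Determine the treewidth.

1

A width-1 tree decomposition is:
Bags: B1 = {1, 3}  B2 = {3, 4}  B3 = {4, 6}  B4 = {5, 6}  B5 = {2, 5}  B6 = {2, 9}  B7 = {8, 9}  B8 = {7, 8}
Tree: B1–B2, B2–B3, B3–B4, B4–B5, B5–B6, B6–B7, B7–B8
Every bag has size at most 2, so the width is 2 − 1 = 1 and tw(G) ≤ 1. Since G has at least one edge (e.g. 1–3), it is not an edgeless graph, so tw(G) ≥ 1. Therefore the treewidth is 1.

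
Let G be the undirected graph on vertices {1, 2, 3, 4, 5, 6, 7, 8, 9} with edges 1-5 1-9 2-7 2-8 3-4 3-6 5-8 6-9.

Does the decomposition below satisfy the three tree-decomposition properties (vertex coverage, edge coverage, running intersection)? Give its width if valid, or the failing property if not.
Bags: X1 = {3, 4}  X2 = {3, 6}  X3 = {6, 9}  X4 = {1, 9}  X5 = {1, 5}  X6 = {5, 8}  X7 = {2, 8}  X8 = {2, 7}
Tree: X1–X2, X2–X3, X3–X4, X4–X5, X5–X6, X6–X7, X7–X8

Checking the three conditions: (i) the bags cover all of {1, 2, 3, 4, 5, 6, 7, 8, 9}; (ii) for each edge, some bag contains both endpoints; (iii) the bags containing any fixed vertex form a subtree. All hold, so the decomposition is valid with width 2 − 1 = 1.

Yes; width 1.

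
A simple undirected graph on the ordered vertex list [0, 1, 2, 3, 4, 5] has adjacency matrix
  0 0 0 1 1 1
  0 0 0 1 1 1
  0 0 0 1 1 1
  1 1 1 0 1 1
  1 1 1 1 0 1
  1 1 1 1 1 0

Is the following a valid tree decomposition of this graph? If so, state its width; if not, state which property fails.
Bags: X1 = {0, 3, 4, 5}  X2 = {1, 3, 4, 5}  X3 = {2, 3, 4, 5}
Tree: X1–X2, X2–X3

Yes; width 3.

Every vertex of G appears in some bag (union = {0, 1, 2, 3, 4, 5}); every edge is covered by a bag; and for each vertex v the set of bags containing v is connected in the bag tree. The decomposition is therefore valid. The largest bag has 4 vertices, so the width is 3.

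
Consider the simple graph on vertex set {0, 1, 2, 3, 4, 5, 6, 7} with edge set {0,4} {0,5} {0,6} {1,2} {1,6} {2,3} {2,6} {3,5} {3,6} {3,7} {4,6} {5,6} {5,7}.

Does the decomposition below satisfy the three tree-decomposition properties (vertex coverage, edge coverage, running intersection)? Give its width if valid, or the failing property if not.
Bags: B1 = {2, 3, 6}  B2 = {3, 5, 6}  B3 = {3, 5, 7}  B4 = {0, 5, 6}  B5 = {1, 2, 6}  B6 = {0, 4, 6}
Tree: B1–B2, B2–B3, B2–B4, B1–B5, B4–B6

Yes; width 2.

Vertex coverage: the bags together contain {0, 1, 2, 3, 4, 5, 6, 7}, the full vertex set. Edge coverage: each edge of G has both endpoints in at least one bag. Running intersection: for every vertex, the bags containing it form a connected subtree. All three properties hold, so this is a valid tree decomposition of width max|bag| − 1 = 2, and hence tw(G) ≤ 2.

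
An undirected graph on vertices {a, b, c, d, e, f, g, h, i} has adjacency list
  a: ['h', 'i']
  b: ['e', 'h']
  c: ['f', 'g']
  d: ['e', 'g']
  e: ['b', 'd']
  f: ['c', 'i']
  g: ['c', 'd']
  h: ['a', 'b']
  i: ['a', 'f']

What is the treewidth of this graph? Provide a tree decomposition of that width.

Treewidth 2.
One optimal decomposition is:
Bags: B1 = {a, b, h}  B2 = {a, b, i}  B3 = {b, f, i}  B4 = {b, c, f}  B5 = {b, c, g}  B6 = {b, d, g}  B7 = {b, d, e}
Tree: B1–B2, B2–B3, B3–B4, B4–B5, B5–B6, B6–B7

Each bag holds 3 vertices, so the decomposition has width 2, which upper-bounds the treewidth. For the lower bound, G contains the cycle b–h–a–i–f–c–g–d–e–b, so G is not a forest; only forests have treewidth ≤ 1, hence tw(G) ≥ 2. The upper and lower bounds meet at 2, so that is the treewidth.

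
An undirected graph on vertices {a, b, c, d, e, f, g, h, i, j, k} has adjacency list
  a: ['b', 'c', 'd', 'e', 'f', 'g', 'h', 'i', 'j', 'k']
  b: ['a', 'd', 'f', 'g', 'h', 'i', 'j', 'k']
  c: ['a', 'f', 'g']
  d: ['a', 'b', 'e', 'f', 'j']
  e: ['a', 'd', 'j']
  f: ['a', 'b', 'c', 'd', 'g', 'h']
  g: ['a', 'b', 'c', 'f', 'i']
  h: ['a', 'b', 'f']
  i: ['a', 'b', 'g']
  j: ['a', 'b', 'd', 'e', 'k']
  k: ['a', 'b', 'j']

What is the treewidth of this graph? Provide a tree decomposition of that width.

Each bag holds 4 vertices, so the decomposition has width 3, which upper-bounds the treewidth. Conversely, {a, d, e, j} is a clique of size 4, and the vertices of any clique must share a bag in every tree decomposition; so some bag has ≥ 4 vertices and tw(G) ≥ 3. Therefore the treewidth is 3.

Treewidth 3.
One such decomposition:
Bags: B1 = {a, b, d, j}  B2 = {a, d, e, j}  B3 = {a, b, d, f}  B4 = {a, b, f, h}  B5 = {a, b, f, g}  B6 = {a, b, g, i}  B7 = {a, c, f, g}  B8 = {a, b, j, k}
Tree: B1–B2, B1–B3, B3–B4, B4–B5, B5–B6, B5–B7, B1–B8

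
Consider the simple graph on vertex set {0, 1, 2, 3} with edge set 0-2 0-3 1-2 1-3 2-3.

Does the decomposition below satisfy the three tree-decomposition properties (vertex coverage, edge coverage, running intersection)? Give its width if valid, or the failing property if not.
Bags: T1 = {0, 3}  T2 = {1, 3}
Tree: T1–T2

A tree decomposition must satisfy three properties: every vertex lies in some bag; for every edge, both endpoints lie together in some bag; and for every vertex, the bags containing it form a connected subtree. Here vertex 2 appears in no bag, so the decomposition is invalid.

No — vertex 2 appears in no bag.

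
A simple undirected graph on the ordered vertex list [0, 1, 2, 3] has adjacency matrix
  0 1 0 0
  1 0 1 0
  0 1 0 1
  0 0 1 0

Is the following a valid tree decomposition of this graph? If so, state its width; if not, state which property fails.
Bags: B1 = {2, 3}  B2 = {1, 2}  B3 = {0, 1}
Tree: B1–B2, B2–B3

Checking the three conditions: (i) the bags cover all of {0, 1, 2, 3}; (ii) for each edge, some bag contains both endpoints; (iii) the bags containing any fixed vertex form a subtree. All hold, so the decomposition is valid with width 2 − 1 = 1.

Yes; width 1.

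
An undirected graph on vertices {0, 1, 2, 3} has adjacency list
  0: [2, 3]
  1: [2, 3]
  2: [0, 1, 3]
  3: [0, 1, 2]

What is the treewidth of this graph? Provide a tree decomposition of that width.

Each bag holds 3 vertices, so the decomposition has width 2, which upper-bounds the treewidth. On the other hand G contains the 3-clique {0, 2, 3}. A clique must lie in a single bag of any decomposition, so no decomposition can have width below 2. The upper and lower bounds meet at 2, so that is the treewidth.

Treewidth 2.
Bags: B1 = {1, 2, 3}  B2 = {0, 2, 3}
Tree: B1–B2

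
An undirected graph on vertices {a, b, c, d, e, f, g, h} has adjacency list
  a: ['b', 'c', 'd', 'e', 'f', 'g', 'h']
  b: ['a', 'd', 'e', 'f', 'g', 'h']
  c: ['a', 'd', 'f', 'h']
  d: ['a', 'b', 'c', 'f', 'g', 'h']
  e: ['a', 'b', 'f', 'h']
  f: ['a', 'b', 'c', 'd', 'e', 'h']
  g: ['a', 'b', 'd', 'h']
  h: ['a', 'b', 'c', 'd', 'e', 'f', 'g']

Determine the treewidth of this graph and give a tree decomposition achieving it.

The largest bag has 5 vertices, giving width 4; this decomposition certifies tw(G) ≤ 4. For the lower bound, the 5 vertices {a, b, d, g, h} are pairwise adjacent, and any tree decomposition puts a clique entirely inside one bag — forcing width ≥ 4. Hence tw(G) = 4 exactly.

Treewidth 4.
Bags: B1 = {a, b, d, f, h}  B2 = {a, c, d, f, h}  B3 = {a, b, e, f, h}  B4 = {a, b, d, g, h}
Tree: B1–B2, B1–B3, B1–B4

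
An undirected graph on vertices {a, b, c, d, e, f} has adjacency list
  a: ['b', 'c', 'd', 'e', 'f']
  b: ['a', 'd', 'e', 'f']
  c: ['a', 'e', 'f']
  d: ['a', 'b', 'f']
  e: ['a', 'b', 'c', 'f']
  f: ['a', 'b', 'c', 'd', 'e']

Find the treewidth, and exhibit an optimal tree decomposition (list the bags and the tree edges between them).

Each bag holds 4 vertices, so the decomposition has width 3, which upper-bounds the treewidth. Conversely, {a, b, d, f} is a clique of size 4, and the vertices of any clique must share a bag in every tree decomposition; so some bag has ≥ 4 vertices and tw(G) ≥ 3. The upper and lower bounds meet at 3, so that is the treewidth.

Treewidth 3.
One optimal decomposition is:
Bags: B1 = {a, b, d, f}  B2 = {a, b, e, f}  B3 = {a, c, e, f}
Tree: B1–B2, B2–B3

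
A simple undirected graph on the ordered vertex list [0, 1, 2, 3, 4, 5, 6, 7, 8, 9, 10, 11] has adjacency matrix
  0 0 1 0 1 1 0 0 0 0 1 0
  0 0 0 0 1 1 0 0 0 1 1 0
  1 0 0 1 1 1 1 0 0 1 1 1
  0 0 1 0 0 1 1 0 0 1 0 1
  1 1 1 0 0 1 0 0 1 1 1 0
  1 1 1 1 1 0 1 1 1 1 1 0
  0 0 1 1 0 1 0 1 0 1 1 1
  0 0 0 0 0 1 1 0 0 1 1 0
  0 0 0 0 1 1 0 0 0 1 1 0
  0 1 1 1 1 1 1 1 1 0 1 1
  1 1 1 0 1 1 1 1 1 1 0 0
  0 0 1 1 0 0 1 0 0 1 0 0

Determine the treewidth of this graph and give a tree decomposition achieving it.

Treewidth 4.
One such decomposition:
Bags: B1 = {2, 5, 6, 9, 10}  B2 = {2, 3, 5, 6, 9}  B3 = {2, 4, 5, 9, 10}  B4 = {2, 3, 6, 9, 11}  B5 = {5, 6, 7, 9, 10}  B6 = {4, 5, 8, 9, 10}  B7 = {1, 4, 5, 9, 10}  B8 = {0, 2, 4, 5, 10}
Tree: B1–B2, B1–B3, B2–B4, B1–B5, B3–B6, B6–B7, B3–B8

The largest bag has 5 vertices, giving width 4; this decomposition certifies tw(G) ≤ 4. On the other hand G contains the 5-clique {2, 3, 6, 9, 11}. A clique must lie in a single bag of any decomposition, so no decomposition can have width below 4. Combining the bounds, tw(G) = 4.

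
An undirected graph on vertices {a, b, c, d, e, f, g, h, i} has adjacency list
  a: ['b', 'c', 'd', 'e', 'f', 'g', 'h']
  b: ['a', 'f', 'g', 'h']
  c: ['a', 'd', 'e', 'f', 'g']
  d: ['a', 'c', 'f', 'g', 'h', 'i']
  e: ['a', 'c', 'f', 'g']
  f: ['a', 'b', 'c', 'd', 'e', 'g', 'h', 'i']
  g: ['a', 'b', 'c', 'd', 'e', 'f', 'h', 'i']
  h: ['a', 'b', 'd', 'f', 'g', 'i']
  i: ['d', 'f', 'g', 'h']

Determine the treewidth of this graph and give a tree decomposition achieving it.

The largest bag has 5 vertices, giving width 4; this decomposition certifies tw(G) ≤ 4. For the lower bound, the 5 vertices {a, d, f, g, h} are pairwise adjacent, and any tree decomposition puts a clique entirely inside one bag — forcing width ≥ 4. The upper and lower bounds meet at 4, so that is the treewidth.

Treewidth 4.
One optimal decomposition is:
Bags: B1 = {a, b, f, g, h}  B2 = {a, d, f, g, h}  B3 = {d, f, g, h, i}  B4 = {a, c, d, f, g}  B5 = {a, c, e, f, g}
Tree: B1–B2, B2–B3, B2–B4, B4–B5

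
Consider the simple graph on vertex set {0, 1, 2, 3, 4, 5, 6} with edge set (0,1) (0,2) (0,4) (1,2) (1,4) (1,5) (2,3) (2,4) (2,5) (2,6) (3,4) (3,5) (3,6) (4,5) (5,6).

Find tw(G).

A width-3 tree decomposition is:
Bags: B1 = {1, 2, 4, 5}  B2 = {2, 3, 4, 5}  B3 = {2, 3, 5, 6}  B4 = {0, 1, 2, 4}
Tree: B1–B2, B2–B3, B1–B4
Every bag has size at most 4, so the width is 4 − 1 = 3 and tw(G) ≤ 3. For the lower bound, the 4 vertices {0, 1, 2, 4} are pairwise adjacent, and any tree decomposition puts a clique entirely inside one bag — forcing width ≥ 3. The upper and lower bounds meet at 3, so that is the treewidth.

3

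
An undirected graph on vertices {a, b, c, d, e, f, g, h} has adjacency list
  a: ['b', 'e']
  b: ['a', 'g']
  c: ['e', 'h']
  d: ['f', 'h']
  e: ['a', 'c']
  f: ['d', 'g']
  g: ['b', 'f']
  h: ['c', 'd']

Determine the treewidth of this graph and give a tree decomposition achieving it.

Treewidth 2.
One optimal decomposition is:
Bags: B1 = {d, f, h}  B2 = {f, g, h}  B3 = {b, g, h}  B4 = {a, b, h}  B5 = {a, e, h}  B6 = {c, e, h}
Tree: B1–B2, B2–B3, B3–B4, B4–B5, B5–B6

The largest bag has 3 vertices, giving width 2; this decomposition certifies tw(G) ≤ 2. Since h–d–f–g–b–a–e–c–h is a cycle in G, G is not acyclic. Forests are exactly the graphs of treewidth ≤ 1, so tw(G) ≥ 2. Combining the bounds, tw(G) = 2.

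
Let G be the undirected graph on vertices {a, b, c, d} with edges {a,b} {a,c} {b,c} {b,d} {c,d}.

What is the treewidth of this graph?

2

A width-2 tree decomposition is:
Bags: B1 = {a, b, c}  B2 = {b, c, d}
Tree: B1–B2
Each bag holds 3 vertices, so the decomposition has width 2, which upper-bounds the treewidth. For the lower bound, the 3 vertices {b, c, d} are pairwise adjacent, and any tree decomposition puts a clique entirely inside one bag — forcing width ≥ 2. The upper and lower bounds meet at 2, so that is the treewidth.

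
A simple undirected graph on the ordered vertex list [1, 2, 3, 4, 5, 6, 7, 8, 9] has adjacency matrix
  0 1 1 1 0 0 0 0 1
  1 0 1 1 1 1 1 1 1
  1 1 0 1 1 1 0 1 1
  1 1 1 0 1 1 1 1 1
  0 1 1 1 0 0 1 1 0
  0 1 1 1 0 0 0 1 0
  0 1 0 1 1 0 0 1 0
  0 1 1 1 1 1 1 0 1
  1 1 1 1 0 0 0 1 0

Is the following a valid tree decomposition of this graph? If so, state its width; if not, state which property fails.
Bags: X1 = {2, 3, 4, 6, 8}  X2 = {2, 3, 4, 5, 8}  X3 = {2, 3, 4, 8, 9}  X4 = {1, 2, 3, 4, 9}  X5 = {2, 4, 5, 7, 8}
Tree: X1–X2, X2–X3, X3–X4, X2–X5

Yes; width 4.

Vertex coverage: the bags together contain {1, 2, 3, 4, 5, 6, 7, 8, 9}, the full vertex set. Edge coverage: each edge of G has both endpoints in at least one bag. Running intersection: for every vertex, the bags containing it form a connected subtree. All three properties hold, so this is a valid tree decomposition of width max|bag| − 1 = 4, and hence tw(G) ≤ 4.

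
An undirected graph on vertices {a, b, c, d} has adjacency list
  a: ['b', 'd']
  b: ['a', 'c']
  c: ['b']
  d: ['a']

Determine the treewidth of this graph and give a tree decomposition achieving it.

Treewidth 1.
One optimal decomposition is:
Bags: B1 = {b, c}  B2 = {a, b}  B3 = {a, d}
Tree: B1–B2, B2–B3

Every bag has size at most 2, so the width is 2 − 1 = 1 and tw(G) ≤ 1. Any graph with an edge has treewidth ≥ 1, and G has the edge b–c. Therefore the treewidth is 1.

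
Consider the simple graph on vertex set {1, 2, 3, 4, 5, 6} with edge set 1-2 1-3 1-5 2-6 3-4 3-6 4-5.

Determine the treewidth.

2

A width-2 tree decomposition is:
Bags: B1 = {1, 4, 5}  B2 = {1, 3, 4}  B3 = {1, 2, 3}  B4 = {2, 3, 6}
Tree: B1–B2, B2–B3, B3–B4
Each bag holds 3 vertices, so the decomposition has width 2, which upper-bounds the treewidth. Since 5–4–3–1–5 is a cycle in G, G is not acyclic. Forests are exactly the graphs of treewidth ≤ 1, so tw(G) ≥ 2. Combining the bounds, tw(G) = 2.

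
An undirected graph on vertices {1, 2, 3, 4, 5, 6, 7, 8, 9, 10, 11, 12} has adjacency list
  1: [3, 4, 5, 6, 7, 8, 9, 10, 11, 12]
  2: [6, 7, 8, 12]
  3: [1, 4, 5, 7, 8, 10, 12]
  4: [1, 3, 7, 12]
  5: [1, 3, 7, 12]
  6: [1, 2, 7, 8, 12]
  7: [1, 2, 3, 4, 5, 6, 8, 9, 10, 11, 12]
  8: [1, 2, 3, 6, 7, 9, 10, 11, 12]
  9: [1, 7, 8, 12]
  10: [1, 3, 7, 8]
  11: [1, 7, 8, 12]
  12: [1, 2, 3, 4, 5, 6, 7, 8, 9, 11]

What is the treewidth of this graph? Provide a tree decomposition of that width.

Treewidth 4.
One optimal decomposition is:
Bags: B1 = {1, 3, 7, 8, 12}  B2 = {1, 3, 5, 7, 12}  B3 = {1, 3, 7, 8, 10}  B4 = {1, 6, 7, 8, 12}  B5 = {1, 3, 4, 7, 12}  B6 = {1, 7, 8, 11, 12}  B7 = {2, 6, 7, 8, 12}  B8 = {1, 7, 8, 9, 12}
Tree: B1–B2, B1–B3, B1–B4, B2–B5, B1–B6, B4–B7, B1–B8

Each bag holds 5 vertices, so the decomposition has width 4, which upper-bounds the treewidth. On the other hand G contains the 5-clique {1, 3, 7, 8, 10}. A clique must lie in a single bag of any decomposition, so no decomposition can have width below 4. Combining the bounds, tw(G) = 4.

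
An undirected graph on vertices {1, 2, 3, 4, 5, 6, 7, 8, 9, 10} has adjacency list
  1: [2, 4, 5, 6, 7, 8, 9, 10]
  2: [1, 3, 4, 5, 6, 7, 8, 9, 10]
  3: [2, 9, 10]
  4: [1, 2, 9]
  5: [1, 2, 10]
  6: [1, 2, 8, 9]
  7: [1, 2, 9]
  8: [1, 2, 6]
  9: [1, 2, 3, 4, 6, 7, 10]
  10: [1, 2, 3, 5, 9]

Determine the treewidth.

3

A width-3 tree decomposition is:
Bags: B1 = {1, 2, 7, 9}  B2 = {1, 2, 6, 9}  B3 = {1, 2, 4, 9}  B4 = {1, 2, 9, 10}  B5 = {1, 2, 6, 8}  B6 = {2, 3, 9, 10}  B7 = {1, 2, 5, 10}
Tree: B1–B2, B1–B3, B2–B4, B2–B5, B4–B6, B4–B7
Each bag holds 4 vertices, so the decomposition has width 3, which upper-bounds the treewidth. On the other hand G contains the 4-clique {1, 2, 6, 8}. A clique must lie in a single bag of any decomposition, so no decomposition can have width below 3. Hence tw(G) = 3 exactly.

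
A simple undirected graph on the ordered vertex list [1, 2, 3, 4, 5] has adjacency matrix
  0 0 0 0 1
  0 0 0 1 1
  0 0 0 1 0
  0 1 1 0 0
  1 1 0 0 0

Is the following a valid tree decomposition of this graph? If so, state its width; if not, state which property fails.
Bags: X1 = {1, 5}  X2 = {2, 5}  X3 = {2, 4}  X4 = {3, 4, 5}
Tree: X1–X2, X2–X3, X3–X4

A tree decomposition must satisfy three properties: every vertex lies in some bag; for every edge, both endpoints lie together in some bag; and for every vertex, the bags containing it form a connected subtree. Here bags containing vertex 5 are not connected in the tree, so the decomposition is invalid.

No — bags containing vertex 5 are not connected in the tree.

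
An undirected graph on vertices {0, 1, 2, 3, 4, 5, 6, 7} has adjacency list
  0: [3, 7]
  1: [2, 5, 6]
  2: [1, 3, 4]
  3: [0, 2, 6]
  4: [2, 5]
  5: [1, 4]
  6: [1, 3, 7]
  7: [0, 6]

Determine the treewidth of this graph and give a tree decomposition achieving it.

Treewidth 2.
One optimal decomposition is:
Bags: B1 = {1, 4, 5}  B2 = {1, 2, 4}  B3 = {1, 2, 6}  B4 = {2, 3, 6}  B5 = {3, 6, 7}  B6 = {0, 3, 7}
Tree: B1–B2, B2–B3, B3–B4, B4–B5, B5–B6

Every bag has size at most 3, so the width is 3 − 1 = 2 and tw(G) ≤ 2. For the lower bound, G contains the cycle 5–4–2–1–5, so G is not a forest; only forests have treewidth ≤ 1, hence tw(G) ≥ 2. Therefore the treewidth is 2.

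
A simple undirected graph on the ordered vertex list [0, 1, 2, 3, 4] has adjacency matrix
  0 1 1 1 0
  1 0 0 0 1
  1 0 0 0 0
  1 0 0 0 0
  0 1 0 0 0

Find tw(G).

1

A width-1 tree decomposition is:
Bags: B1 = {0, 2}  B2 = {0, 1}  B3 = {1, 4}  B4 = {0, 3}
Tree: B1–B2, B2–B3, B1–B4
Each bag holds 2 vertices, so the decomposition has width 1, which upper-bounds the treewidth. Since G has at least one edge (e.g. 0–2), it is not an edgeless graph, so tw(G) ≥ 1. Therefore the treewidth is 1.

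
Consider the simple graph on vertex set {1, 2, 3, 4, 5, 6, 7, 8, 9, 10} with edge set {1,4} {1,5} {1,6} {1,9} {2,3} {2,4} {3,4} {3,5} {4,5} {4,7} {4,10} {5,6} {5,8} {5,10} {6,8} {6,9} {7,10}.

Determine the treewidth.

2

A width-2 tree decomposition is:
Bags: B1 = {4, 5, 10}  B2 = {1, 4, 5}  B3 = {1, 5, 6}  B4 = {3, 4, 5}  B5 = {2, 3, 4}  B6 = {4, 7, 10}  B7 = {1, 6, 9}  B8 = {5, 6, 8}
Tree: B1–B2, B2–B3, B1–B4, B4–B5, B1–B6, B3–B7, B3–B8
Each bag holds 3 vertices, so the decomposition has width 2, which upper-bounds the treewidth. Conversely, {5, 6, 8} is a clique of size 3, and the vertices of any clique must share a bag in every tree decomposition; so some bag has ≥ 3 vertices and tw(G) ≥ 2. Hence tw(G) = 2 exactly.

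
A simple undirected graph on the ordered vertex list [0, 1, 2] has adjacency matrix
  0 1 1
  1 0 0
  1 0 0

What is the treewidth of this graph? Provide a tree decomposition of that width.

Every bag has size at most 2, so the width is 2 − 1 = 1 and tw(G) ≤ 1. G has an edge, so its treewidth is at least 1. Therefore the treewidth is 1.

Treewidth 1.
Bags: B1 = {0, 1}  B2 = {0, 2}
Tree: B1–B2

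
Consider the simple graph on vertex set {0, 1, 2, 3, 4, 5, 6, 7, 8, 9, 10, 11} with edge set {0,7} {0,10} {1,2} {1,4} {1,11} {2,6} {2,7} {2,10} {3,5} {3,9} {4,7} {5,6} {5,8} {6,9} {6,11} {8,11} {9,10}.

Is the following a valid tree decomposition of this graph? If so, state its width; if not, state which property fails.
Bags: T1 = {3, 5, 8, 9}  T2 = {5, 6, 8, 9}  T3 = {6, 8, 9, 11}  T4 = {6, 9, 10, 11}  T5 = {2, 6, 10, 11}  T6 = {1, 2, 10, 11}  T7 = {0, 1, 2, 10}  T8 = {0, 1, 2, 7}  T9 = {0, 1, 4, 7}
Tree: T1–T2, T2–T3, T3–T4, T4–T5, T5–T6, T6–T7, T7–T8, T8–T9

Vertex coverage: the bags together contain {0, 1, 2, 3, 4, 5, 6, 7, 8, 9, 10, 11}, the full vertex set. Edge coverage: each edge of G has both endpoints in at least one bag. Running intersection: for every vertex, the bags containing it form a connected subtree. All three properties hold, so this is a valid tree decomposition of width max|bag| − 1 = 3, and hence tw(G) ≤ 3.

Yes; width 3.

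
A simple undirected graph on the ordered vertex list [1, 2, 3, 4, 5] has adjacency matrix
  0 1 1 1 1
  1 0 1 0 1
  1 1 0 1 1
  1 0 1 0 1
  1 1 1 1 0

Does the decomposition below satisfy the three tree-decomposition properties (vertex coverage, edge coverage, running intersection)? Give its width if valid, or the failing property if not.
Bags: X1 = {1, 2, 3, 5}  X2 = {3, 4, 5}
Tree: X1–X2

No — edge (1,4) lies in no bag.

A tree decomposition must satisfy three properties: every vertex lies in some bag; for every edge, both endpoints lie together in some bag; and for every vertex, the bags containing it form a connected subtree. Here edge (1,4) lies in no bag, so the decomposition is invalid.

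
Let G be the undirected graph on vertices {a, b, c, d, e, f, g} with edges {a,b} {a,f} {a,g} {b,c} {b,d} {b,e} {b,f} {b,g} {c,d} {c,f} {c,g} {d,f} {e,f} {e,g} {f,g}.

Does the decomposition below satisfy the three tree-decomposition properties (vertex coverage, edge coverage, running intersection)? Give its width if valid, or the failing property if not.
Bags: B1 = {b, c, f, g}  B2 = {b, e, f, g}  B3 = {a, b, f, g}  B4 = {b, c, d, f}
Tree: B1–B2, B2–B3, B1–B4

Vertex coverage: the bags together contain {a, b, c, d, e, f, g}, the full vertex set. Edge coverage: each edge of G has both endpoints in at least one bag. Running intersection: for every vertex, the bags containing it form a connected subtree. All three properties hold, so this is a valid tree decomposition of width max|bag| − 1 = 3, and hence tw(G) ≤ 3.

Yes; width 3.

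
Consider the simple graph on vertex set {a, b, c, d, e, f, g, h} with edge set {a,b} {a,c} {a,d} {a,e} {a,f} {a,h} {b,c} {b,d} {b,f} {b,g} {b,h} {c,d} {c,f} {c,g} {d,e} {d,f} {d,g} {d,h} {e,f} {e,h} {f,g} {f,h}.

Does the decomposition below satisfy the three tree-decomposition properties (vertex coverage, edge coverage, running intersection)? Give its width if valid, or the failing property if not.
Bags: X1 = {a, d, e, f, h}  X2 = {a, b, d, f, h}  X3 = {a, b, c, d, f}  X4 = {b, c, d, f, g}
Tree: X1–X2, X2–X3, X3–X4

Yes; width 4.

Checking the three conditions: (i) the bags cover all of {a, b, c, d, e, f, g, h}; (ii) for each edge, some bag contains both endpoints; (iii) the bags containing any fixed vertex form a subtree. All hold, so the decomposition is valid with width 5 − 1 = 4.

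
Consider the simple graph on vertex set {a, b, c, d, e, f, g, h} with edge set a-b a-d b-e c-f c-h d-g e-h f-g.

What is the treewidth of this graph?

2

A width-2 tree decomposition is:
Bags: B1 = {c, f, h}  B2 = {f, g, h}  B3 = {d, g, h}  B4 = {a, d, h}  B5 = {a, b, h}  B6 = {b, e, h}
Tree: B1–B2, B2–B3, B3–B4, B4–B5, B5–B6
The largest bag has 3 vertices, giving width 2; this decomposition certifies tw(G) ≤ 2. Since h–c–f–g–d–a–b–e–h is a cycle in G, G is not acyclic. Forests are exactly the graphs of treewidth ≤ 1, so tw(G) ≥ 2. Hence tw(G) = 2 exactly.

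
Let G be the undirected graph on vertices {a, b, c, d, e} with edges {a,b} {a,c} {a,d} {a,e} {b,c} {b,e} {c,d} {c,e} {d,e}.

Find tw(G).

3

A width-3 tree decomposition is:
Bags: B1 = {a, c, d, e}  B2 = {a, b, c, e}
Tree: B1–B2
Each bag holds 4 vertices, so the decomposition has width 3, which upper-bounds the treewidth. For the lower bound, the 4 vertices {a, c, d, e} are pairwise adjacent, and any tree decomposition puts a clique entirely inside one bag — forcing width ≥ 3. The upper and lower bounds meet at 3, so that is the treewidth.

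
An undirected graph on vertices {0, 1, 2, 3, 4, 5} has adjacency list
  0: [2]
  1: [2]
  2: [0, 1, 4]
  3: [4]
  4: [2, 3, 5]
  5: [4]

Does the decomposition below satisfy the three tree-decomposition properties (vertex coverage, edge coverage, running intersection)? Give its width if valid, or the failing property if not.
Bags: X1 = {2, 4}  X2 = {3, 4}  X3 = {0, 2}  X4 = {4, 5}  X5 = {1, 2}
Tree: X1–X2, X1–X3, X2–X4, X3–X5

Yes; width 1.

Checking the three conditions: (i) the bags cover all of {0, 1, 2, 3, 4, 5}; (ii) for each edge, some bag contains both endpoints; (iii) the bags containing any fixed vertex form a subtree. All hold, so the decomposition is valid with width 2 − 1 = 1.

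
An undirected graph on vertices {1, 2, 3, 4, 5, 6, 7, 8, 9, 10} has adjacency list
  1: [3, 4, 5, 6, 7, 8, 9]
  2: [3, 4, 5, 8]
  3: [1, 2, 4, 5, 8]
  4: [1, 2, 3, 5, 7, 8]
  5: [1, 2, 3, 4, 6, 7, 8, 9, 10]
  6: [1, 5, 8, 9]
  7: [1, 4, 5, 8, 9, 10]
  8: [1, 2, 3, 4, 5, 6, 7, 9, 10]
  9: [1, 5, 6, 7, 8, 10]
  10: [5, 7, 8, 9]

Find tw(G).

4

A width-4 tree decomposition is:
Bags: B1 = {1, 5, 6, 8, 9}  B2 = {1, 5, 7, 8, 9}  B3 = {1, 4, 5, 7, 8}  B4 = {1, 3, 4, 5, 8}  B5 = {2, 3, 4, 5, 8}  B6 = {5, 7, 8, 9, 10}
Tree: B1–B2, B2–B3, B3–B4, B4–B5, B2–B6
Each bag holds 5 vertices, so the decomposition has width 4, which upper-bounds the treewidth. Conversely, {1, 5, 6, 8, 9} is a clique of size 5, and the vertices of any clique must share a bag in every tree decomposition; so some bag has ≥ 5 vertices and tw(G) ≥ 4. The upper and lower bounds meet at 4, so that is the treewidth.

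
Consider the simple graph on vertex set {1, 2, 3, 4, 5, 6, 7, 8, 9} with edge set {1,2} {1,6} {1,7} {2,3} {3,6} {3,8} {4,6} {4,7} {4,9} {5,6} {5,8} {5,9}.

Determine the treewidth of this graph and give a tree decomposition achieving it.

Treewidth 3.
Bags: B1 = {3, 5, 8, 9}  B2 = {3, 5, 6, 9}  B3 = {3, 4, 6, 9}  B4 = {2, 3, 4, 6}  B5 = {1, 2, 4, 6}  B6 = {1, 2, 4, 7}
Tree: B1–B2, B2–B3, B3–B4, B4–B5, B5–B6

Every bag has size at most 4, so the width is 4 − 1 = 3 and tw(G) ≤ 3. For the lower bound: the 4 vertex sets {5,8,9}, {3}, {6}, {1,2,4,7} are disjoint, each induces a connected subgraph, and every pair is joined by at least one edge of G. Contracting each set to a single vertex therefore yields K_{4} as a minor, and since treewidth is minor-monotone, tw(G) ≥ tw(K_{4}) = 3. Combining the bounds, tw(G) = 3.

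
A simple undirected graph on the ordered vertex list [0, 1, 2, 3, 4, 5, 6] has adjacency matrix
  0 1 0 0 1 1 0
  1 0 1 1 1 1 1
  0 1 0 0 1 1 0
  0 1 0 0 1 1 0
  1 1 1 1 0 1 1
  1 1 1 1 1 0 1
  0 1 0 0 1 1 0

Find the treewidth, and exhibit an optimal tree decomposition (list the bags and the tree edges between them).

Treewidth 3.
One optimal decomposition is:
Bags: B1 = {1, 2, 4, 5}  B2 = {1, 4, 5, 6}  B3 = {1, 3, 4, 5}  B4 = {0, 1, 4, 5}
Tree: B1–B2, B2–B3, B2–B4

Every bag has size at most 4, so the width is 4 − 1 = 3 and tw(G) ≤ 3. On the other hand G contains the 4-clique {0, 1, 4, 5}. A clique must lie in a single bag of any decomposition, so no decomposition can have width below 3. The upper and lower bounds meet at 3, so that is the treewidth.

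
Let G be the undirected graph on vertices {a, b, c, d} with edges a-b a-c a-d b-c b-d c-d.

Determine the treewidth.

3

A width-3 tree decomposition is:
Bags: B1 = {a, b, c, d}
Tree: (single bag)
A single bag containing all 4 vertices is trivially a valid decomposition of width 3. For the lower bound, the 4 vertices {a, b, c, d} are pairwise adjacent, and any tree decomposition puts a clique entirely inside one bag — forcing width ≥ 3. Hence tw(G) = 3 exactly.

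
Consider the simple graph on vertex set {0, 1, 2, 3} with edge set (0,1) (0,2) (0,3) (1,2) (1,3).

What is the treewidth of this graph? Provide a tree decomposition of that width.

The largest bag has 3 vertices, giving width 2; this decomposition certifies tw(G) ≤ 2. For the lower bound, the 3 vertices {0, 1, 2} are pairwise adjacent, and any tree decomposition puts a clique entirely inside one bag — forcing width ≥ 2. Combining the bounds, tw(G) = 2.

Treewidth 2.
One such decomposition:
Bags: B1 = {0, 1, 3}  B2 = {0, 1, 2}
Tree: B1–B2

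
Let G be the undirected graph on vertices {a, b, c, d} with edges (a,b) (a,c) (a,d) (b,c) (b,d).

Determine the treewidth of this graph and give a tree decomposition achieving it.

Treewidth 2.
One optimal decomposition is:
Bags: B1 = {a, b, c}  B2 = {a, b, d}
Tree: B1–B2

Every bag has size at most 3, so the width is 3 − 1 = 2 and tw(G) ≤ 2. On the other hand G contains the 3-clique {a, b, d}. A clique must lie in a single bag of any decomposition, so no decomposition can have width below 2. Hence tw(G) = 2 exactly.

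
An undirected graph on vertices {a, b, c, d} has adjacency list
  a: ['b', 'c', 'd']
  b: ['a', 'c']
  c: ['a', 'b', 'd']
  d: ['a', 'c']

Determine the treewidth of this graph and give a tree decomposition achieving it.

The largest bag has 3 vertices, giving width 2; this decomposition certifies tw(G) ≤ 2. On the other hand G contains the 3-clique {a, c, d}. A clique must lie in a single bag of any decomposition, so no decomposition can have width below 2. Combining the bounds, tw(G) = 2.

Treewidth 2.
One optimal decomposition is:
Bags: B1 = {a, c, d}  B2 = {a, b, c}
Tree: B1–B2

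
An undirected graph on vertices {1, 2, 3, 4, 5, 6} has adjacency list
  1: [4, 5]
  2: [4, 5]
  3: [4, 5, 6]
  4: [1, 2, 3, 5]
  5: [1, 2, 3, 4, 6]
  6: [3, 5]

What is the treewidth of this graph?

2

A width-2 tree decomposition is:
Bags: B1 = {1, 4, 5}  B2 = {2, 4, 5}  B3 = {3, 4, 5}  B4 = {3, 5, 6}
Tree: B1–B2, B2–B3, B3–B4
The largest bag has 3 vertices, giving width 2; this decomposition certifies tw(G) ≤ 2. For the lower bound, the 3 vertices {1, 4, 5} are pairwise adjacent, and any tree decomposition puts a clique entirely inside one bag — forcing width ≥ 2. Combining the bounds, tw(G) = 2.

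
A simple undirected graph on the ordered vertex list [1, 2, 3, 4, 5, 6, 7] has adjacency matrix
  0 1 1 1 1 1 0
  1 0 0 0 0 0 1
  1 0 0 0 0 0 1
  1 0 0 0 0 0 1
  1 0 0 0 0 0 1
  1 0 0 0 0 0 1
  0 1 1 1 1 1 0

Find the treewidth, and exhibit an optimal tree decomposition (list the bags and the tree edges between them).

The largest bag has 3 vertices, giving width 2; this decomposition certifies tw(G) ≤ 2. The edges 1–4–7–5–1 form a cycle, so G is not a tree and its treewidth is at least 2. Therefore the treewidth is 2.

Treewidth 2.
One optimal decomposition is:
Bags: B1 = {1, 4, 7}  B2 = {1, 5, 7}  B3 = {1, 6, 7}  B4 = {1, 3, 7}  B5 = {1, 2, 7}
Tree: B1–B2, B2–B3, B3–B4, B4–B5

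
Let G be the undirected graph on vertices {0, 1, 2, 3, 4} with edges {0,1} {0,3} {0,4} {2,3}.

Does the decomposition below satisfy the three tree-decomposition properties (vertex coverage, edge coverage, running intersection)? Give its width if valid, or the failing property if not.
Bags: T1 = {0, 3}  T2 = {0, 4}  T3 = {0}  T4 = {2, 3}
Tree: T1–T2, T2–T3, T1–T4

A tree decomposition must satisfy three properties: every vertex lies in some bag; for every edge, both endpoints lie together in some bag; and for every vertex, the bags containing it form a connected subtree. Here vertex 1 appears in no bag, so the decomposition is invalid.

No — vertex 1 appears in no bag.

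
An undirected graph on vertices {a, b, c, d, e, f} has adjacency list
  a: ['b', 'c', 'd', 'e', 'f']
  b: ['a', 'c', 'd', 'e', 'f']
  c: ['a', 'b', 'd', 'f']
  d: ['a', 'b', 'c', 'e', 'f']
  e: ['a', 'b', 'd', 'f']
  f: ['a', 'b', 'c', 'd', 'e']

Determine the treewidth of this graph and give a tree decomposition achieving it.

Treewidth 4.
One optimal decomposition is:
Bags: B1 = {a, b, d, e, f}  B2 = {a, b, c, d, f}
Tree: B1–B2

Each bag holds 5 vertices, so the decomposition has width 4, which upper-bounds the treewidth. On the other hand G contains the 5-clique {a, b, d, e, f}. A clique must lie in a single bag of any decomposition, so no decomposition can have width below 4. Combining the bounds, tw(G) = 4.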